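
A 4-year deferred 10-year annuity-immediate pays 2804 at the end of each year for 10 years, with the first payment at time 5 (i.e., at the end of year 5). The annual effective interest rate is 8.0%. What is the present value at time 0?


PV at time 4 of the 10-year annuity-immediate:
a_n = 2804 * (1-(1+0.08)^(-10))/0.08 = 18815.0682
Discount back 4 years to time 0:
PV = 18815.0682 * (1+0.08)^(-4)
= 18815.0682 * 0.73503
= 13829.6368


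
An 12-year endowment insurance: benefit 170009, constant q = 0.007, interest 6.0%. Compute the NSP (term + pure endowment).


Term component = 9648.4941
Pure endowment = 12_p_x * v^12 * benefit = 0.91916 * 0.496969 * 170009 = 77659.1283
NSP = 87307.6224


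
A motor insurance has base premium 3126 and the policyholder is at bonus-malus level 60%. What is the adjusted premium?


adjusted = base * BM_level / 100
= 3126 * 60 / 100
= 3126 * 0.6
= 1875.6


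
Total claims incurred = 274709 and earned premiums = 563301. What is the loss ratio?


Loss ratio = claims / premiums
= 274709 / 563301
= 0.4877


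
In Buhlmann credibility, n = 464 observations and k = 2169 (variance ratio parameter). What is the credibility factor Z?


Z = n / (n + k)
= 464 / (464 + 2169)
= 464 / 2633
= 0.1762


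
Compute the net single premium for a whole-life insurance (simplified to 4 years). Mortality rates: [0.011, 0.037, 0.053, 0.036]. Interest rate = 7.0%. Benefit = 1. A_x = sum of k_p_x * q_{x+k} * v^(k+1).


v = 0.934579
Year 0: k_p_x=1.0, q=0.011, term=0.01028
Year 1: k_p_x=0.989, q=0.037, term=0.031962
Year 2: k_p_x=0.952407, q=0.053, term=0.041205
Year 3: k_p_x=0.901929, q=0.036, term=0.024771
A_x = 0.1082


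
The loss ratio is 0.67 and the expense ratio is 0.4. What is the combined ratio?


Combined ratio = loss ratio + expense ratio
= 0.67 + 0.4
= 1.07


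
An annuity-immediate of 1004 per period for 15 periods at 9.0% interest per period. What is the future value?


FV = PMT * ((1+i)^n - 1) / i
= 1004 * ((1.09)^15 - 1) / 0.09
= 1004 * (3.642482 - 1) / 0.09
= 29478.3599


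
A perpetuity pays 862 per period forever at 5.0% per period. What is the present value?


PV = PMT / i
= 862 / 0.05
= 17240.0


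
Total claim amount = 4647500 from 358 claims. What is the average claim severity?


severity = total / number
= 4647500 / 358
= 12981.8436


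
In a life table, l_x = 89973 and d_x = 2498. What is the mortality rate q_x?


q_x = d_x / l_x
= 2498 / 89973
= 0.0278


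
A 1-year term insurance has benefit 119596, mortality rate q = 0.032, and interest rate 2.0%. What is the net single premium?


NSP = benefit * q * v
v = 1/(1+i) = 0.980392
NSP = 119596 * 0.032 * 0.980392
= 3752.0314


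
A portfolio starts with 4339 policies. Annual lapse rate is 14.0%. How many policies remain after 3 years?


remaining = initial * (1 - lapse)^years
= 4339 * (1 - 0.14)^3
= 4339 * 0.636056
= 2759.847


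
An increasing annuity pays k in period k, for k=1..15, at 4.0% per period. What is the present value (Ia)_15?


(Ia)_n = sum_{k=1}^{n} k * v^k, v = 1/(1+i)
v = 0.961538
Sum computed term by term:
(Ia)_15 = 80.8539


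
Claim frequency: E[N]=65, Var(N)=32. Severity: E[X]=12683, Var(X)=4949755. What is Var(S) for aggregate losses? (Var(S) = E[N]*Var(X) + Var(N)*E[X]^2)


Var(S) = E[N]*Var(X) + Var(N)*E[X]^2
= 65*4949755 + 32*12683^2
= 321734075 + 5147471648
= 5.4692e+09


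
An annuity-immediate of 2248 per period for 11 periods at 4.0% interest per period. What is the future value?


FV = PMT * ((1+i)^n - 1) / i
= 2248 * ((1.04)^11 - 1) / 0.04
= 2248 * (1.539454 - 1) / 0.04
= 30317.318


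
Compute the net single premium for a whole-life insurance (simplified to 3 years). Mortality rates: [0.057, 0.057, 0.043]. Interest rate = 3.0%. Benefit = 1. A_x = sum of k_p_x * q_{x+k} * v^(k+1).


v = 0.970874
Year 0: k_p_x=1.0, q=0.057, term=0.05534
Year 1: k_p_x=0.943, q=0.057, term=0.050665
Year 2: k_p_x=0.889249, q=0.043, term=0.034993
A_x = 0.141


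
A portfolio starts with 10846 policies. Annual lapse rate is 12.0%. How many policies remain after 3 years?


remaining = initial * (1 - lapse)^years
= 10846 * (1 - 0.12)^3
= 10846 * 0.681472
= 7391.2453


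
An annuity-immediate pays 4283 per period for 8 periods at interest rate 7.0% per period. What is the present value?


PV = PMT * (1 - (1+i)^(-n)) / i
= 4283 * (1 - (1+0.07)^(-8)) / 0.07
= 4283 * (1 - 0.582009) / 0.07
= 4283 * 5.971299
= 25575.0715


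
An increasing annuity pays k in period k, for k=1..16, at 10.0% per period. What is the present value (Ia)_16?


(Ia)_n = sum_{k=1}^{n} k * v^k, v = 1/(1+i)
v = 0.909091
Sum computed term by term:
(Ia)_16 = 51.2401


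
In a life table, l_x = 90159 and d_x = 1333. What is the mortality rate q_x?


q_x = d_x / l_x
= 1333 / 90159
= 0.0148


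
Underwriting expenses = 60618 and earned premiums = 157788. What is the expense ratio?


Expense ratio = expenses / premiums
= 60618 / 157788
= 0.3842


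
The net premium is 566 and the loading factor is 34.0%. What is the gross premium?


Gross = net * (1 + loading)
= 566 * (1 + 0.34)
= 566 * 1.34
= 758.44


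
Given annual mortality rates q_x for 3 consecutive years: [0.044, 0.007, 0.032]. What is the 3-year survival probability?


p_k = 1 - q_k for each year
Survival = product of (1 - q_k)
= 0.956 * 0.993 * 0.968
= 0.9189


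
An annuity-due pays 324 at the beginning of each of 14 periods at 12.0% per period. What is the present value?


PV_due = PMT * (1-(1+i)^(-n))/i * (1+i)
PV_immediate = 2147.5265
PV_due = 2147.5265 * 1.12
= 2405.2297


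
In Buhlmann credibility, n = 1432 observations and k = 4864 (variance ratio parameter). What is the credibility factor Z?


Z = n / (n + k)
= 1432 / (1432 + 4864)
= 1432 / 6296
= 0.2274


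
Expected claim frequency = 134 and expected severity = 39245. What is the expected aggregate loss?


E[S] = E[N] * E[X]
= 134 * 39245
= 5.2588e+06


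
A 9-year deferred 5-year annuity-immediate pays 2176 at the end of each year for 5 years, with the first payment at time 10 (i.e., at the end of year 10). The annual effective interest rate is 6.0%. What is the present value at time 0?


PV at time 9 of the 5-year annuity-immediate:
a_n = 2176 * (1-(1+0.06)^(-5))/0.06 = 9166.1036
Discount back 9 years to time 0:
PV = 9166.1036 * (1+0.06)^(-9)
= 9166.1036 * 0.591898
= 5425.4026


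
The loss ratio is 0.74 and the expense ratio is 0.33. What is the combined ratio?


Combined ratio = loss ratio + expense ratio
= 0.74 + 0.33
= 1.07


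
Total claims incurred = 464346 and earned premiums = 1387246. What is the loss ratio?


Loss ratio = claims / premiums
= 464346 / 1387246
= 0.3347


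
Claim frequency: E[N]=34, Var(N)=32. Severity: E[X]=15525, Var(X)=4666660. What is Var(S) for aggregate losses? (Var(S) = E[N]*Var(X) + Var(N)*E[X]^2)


Var(S) = E[N]*Var(X) + Var(N)*E[X]^2
= 34*4666660 + 32*15525^2
= 158666440 + 7712820000
= 7.8715e+09


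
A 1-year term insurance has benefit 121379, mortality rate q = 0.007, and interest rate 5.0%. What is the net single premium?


NSP = benefit * q * v
v = 1/(1+i) = 0.952381
NSP = 121379 * 0.007 * 0.952381
= 809.1933


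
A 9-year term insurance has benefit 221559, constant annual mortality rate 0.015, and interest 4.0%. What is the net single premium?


NSP = benefit * sum_{k=0}^{n-1} k_p_x * q * v^(k+1)
With constant q=0.015, v=0.961538
Sum = 0.105482
NSP = 221559 * 0.105482
= 23370.4234


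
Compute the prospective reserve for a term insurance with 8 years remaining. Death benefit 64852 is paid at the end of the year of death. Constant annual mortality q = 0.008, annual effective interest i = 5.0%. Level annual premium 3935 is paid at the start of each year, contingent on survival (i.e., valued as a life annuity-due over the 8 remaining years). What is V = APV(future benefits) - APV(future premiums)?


v = 1/(1+i) = 0.952381
APV(future benefits) per unit = sum_{k=0}^{7} k_p_x * q * v^(k+1) = 0.050384
APV(future benefits) = 64852 * 0.050384 = 3267.5092
Life annuity-due factor ä_{x:8} = sum_{k=0}^{7} k_p_x * v^k = 6.612912
APV(future premiums) = 3935 * 6.612912 = 26021.8096
V = 3267.5092 - 26021.8096
= -22754.3003


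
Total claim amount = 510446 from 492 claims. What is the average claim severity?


severity = total / number
= 510446 / 492
= 1037.4919


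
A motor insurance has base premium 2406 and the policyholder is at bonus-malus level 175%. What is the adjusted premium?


adjusted = base * BM_level / 100
= 2406 * 175 / 100
= 2406 * 1.75
= 4210.5


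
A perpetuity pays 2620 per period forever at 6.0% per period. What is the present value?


PV = PMT / i
= 2620 / 0.06
= 43666.6667


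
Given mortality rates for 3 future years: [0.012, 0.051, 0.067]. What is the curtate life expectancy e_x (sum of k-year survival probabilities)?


e_x = sum_{k=1}^{n} k_p_x
k_p_x values:
  1_p_x = 0.988
  2_p_x = 0.937612
  3_p_x = 0.874792
e_x = 2.8004


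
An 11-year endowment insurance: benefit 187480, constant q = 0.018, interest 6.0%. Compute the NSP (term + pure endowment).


Term component = 24601.0465
Pure endowment = 11_p_x * v^11 * benefit = 0.818892 * 0.526788 * 187480 = 80875.4654
NSP = 105476.5118


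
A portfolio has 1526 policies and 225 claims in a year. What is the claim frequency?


frequency = claims / policies
= 225 / 1526
= 0.1474


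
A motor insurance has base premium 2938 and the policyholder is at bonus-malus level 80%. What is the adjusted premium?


adjusted = base * BM_level / 100
= 2938 * 80 / 100
= 2938 * 0.8
= 2350.4


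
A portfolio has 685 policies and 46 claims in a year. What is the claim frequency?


frequency = claims / policies
= 46 / 685
= 0.0672


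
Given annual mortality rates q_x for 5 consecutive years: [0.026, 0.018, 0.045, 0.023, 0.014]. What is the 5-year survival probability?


p_k = 1 - q_k for each year
Survival = product of (1 - q_k)
= 0.974 * 0.982 * 0.955 * 0.977 * 0.986
= 0.8799


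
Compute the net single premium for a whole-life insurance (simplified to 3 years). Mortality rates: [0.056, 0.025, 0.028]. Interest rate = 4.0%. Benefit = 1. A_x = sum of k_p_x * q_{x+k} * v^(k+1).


v = 0.961538
Year 0: k_p_x=1.0, q=0.056, term=0.053846
Year 1: k_p_x=0.944, q=0.025, term=0.02182
Year 2: k_p_x=0.9204, q=0.028, term=0.022911
A_x = 0.0986


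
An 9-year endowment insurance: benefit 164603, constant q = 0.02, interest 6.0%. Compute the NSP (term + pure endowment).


Term component = 20843.101
Pure endowment = 9_p_x * v^9 * benefit = 0.833748 * 0.591898 * 164603 = 81230.5961
NSP = 102073.6971


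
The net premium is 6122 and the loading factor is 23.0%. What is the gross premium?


Gross = net * (1 + loading)
= 6122 * (1 + 0.23)
= 6122 * 1.23
= 7530.06


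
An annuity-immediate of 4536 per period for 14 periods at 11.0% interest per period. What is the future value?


FV = PMT * ((1+i)^n - 1) / i
= 4536 * ((1.11)^14 - 1) / 0.11
= 4536 * (4.310441 - 1) / 0.11
= 136510.5481


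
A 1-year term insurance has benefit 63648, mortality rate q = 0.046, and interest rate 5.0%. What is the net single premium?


NSP = benefit * q * v
v = 1/(1+i) = 0.952381
NSP = 63648 * 0.046 * 0.952381
= 2788.3886


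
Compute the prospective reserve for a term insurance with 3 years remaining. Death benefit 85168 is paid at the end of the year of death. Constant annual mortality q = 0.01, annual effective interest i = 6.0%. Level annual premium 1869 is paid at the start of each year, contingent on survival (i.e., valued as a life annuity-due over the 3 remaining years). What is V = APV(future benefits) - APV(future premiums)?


v = 1/(1+i) = 0.943396
APV(future benefits) per unit = sum_{k=0}^{2} k_p_x * q * v^(k+1) = 0.026474
APV(future benefits) = 85168 * 0.026474 = 2254.7407
Life annuity-due factor ä_{x:3} = sum_{k=0}^{2} k_p_x * v^k = 2.806248
APV(future premiums) = 1869 * 2.806248 = 5244.8771
V = 2254.7407 - 5244.8771
= -2990.1364


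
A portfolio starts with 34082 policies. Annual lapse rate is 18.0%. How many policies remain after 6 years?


remaining = initial * (1 - lapse)^years
= 34082 * (1 - 0.18)^6
= 34082 * 0.304007
= 10361.1554


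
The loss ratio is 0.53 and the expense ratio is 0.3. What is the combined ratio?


Combined ratio = loss ratio + expense ratio
= 0.53 + 0.3
= 0.83


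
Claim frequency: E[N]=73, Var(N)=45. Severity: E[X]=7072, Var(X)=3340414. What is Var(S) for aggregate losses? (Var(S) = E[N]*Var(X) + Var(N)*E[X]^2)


Var(S) = E[N]*Var(X) + Var(N)*E[X]^2
= 73*3340414 + 45*7072^2
= 243850222 + 2250593280
= 2.4944e+09


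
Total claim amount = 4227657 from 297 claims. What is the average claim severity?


severity = total / number
= 4227657 / 297
= 14234.5354


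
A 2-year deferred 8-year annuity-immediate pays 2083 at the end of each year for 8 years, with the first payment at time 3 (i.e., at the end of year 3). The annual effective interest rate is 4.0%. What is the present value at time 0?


PV at time 2 of the 8-year annuity-immediate:
a_n = 2083 * (1-(1+0.04)^(-8))/0.04 = 14024.3076
Discount back 2 years to time 0:
PV = 14024.3076 * (1+0.04)^(-2)
= 14024.3076 * 0.924556
= 12966.2607


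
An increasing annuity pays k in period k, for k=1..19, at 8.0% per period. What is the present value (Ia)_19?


(Ia)_n = sum_{k=1}^{n} k * v^k, v = 1/(1+i)
v = 0.925926
Sum computed term by term:
(Ia)_19 = 74.617


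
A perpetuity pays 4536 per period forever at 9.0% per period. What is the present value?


PV = PMT / i
= 4536 / 0.09
= 50400.0


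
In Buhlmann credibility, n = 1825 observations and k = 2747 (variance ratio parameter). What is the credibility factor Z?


Z = n / (n + k)
= 1825 / (1825 + 2747)
= 1825 / 4572
= 0.3992


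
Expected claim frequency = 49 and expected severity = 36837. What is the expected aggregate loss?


E[S] = E[N] * E[X]
= 49 * 36837
= 1.8050e+06


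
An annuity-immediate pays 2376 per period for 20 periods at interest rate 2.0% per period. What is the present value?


PV = PMT * (1 - (1+i)^(-n)) / i
= 2376 * (1 - (1+0.02)^(-20)) / 0.02
= 2376 * (1 - 0.672971) / 0.02
= 2376 * 16.351433
= 38851.0056


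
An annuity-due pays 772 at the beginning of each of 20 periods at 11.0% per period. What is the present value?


PV_due = PMT * (1-(1+i)^(-n))/i * (1+i)
PV_immediate = 6147.6893
PV_due = 6147.6893 * 1.11
= 6823.9351


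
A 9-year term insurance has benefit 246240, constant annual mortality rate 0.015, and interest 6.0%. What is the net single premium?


NSP = benefit * sum_{k=0}^{n-1} k_p_x * q * v^(k+1)
With constant q=0.015, v=0.943396
Sum = 0.096676
NSP = 246240 * 0.096676
= 23805.3769


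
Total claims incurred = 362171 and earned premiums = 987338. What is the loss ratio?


Loss ratio = claims / premiums
= 362171 / 987338
= 0.3668


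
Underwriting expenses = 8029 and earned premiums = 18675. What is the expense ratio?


Expense ratio = expenses / premiums
= 8029 / 18675
= 0.4299


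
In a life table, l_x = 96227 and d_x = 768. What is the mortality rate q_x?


q_x = d_x / l_x
= 768 / 96227
= 0.008


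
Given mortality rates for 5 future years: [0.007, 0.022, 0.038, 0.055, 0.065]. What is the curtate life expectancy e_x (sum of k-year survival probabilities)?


e_x = sum_{k=1}^{n} k_p_x
k_p_x values:
  1_p_x = 0.993
  2_p_x = 0.971154
  3_p_x = 0.93425
  4_p_x = 0.882866
  5_p_x = 0.82548
e_x = 4.6068


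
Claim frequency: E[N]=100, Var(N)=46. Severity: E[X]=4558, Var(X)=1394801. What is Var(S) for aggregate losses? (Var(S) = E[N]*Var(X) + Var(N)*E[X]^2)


Var(S) = E[N]*Var(X) + Var(N)*E[X]^2
= 100*1394801 + 46*4558^2
= 139480100 + 955666744
= 1.0951e+09


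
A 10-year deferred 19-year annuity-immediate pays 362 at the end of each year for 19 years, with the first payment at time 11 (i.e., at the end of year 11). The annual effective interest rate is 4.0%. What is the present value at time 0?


PV at time 10 of the 19-year annuity-immediate:
a_n = 362 * (1-(1+0.04)^(-19))/0.04 = 4754.4861
Discount back 10 years to time 0:
PV = 4754.4861 * (1+0.04)^(-10)
= 4754.4861 * 0.675564
= 3211.9604


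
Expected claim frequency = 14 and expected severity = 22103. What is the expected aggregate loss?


E[S] = E[N] * E[X]
= 14 * 22103
= 309442


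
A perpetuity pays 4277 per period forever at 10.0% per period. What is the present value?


PV = PMT / i
= 4277 / 0.1
= 42770.0


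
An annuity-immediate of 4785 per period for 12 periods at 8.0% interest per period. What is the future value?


FV = PMT * ((1+i)^n - 1) / i
= 4785 * ((1.08)^12 - 1) / 0.08
= 4785 * (2.51817 - 1) / 0.08
= 90805.5501


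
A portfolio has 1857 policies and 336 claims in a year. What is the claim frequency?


frequency = claims / policies
= 336 / 1857
= 0.1809


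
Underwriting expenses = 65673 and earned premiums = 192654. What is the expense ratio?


Expense ratio = expenses / premiums
= 65673 / 192654
= 0.3409


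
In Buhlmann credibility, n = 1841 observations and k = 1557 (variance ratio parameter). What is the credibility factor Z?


Z = n / (n + k)
= 1841 / (1841 + 1557)
= 1841 / 3398
= 0.5418


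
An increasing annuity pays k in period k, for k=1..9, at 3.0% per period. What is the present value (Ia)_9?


(Ia)_n = sum_{k=1}^{n} k * v^k, v = 1/(1+i)
v = 0.970874
Sum computed term by term:
(Ia)_9 = 37.3981


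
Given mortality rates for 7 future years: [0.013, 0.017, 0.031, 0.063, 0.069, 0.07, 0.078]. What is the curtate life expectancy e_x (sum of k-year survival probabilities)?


e_x = sum_{k=1}^{n} k_p_x
k_p_x values:
  1_p_x = 0.987
  2_p_x = 0.970221
  3_p_x = 0.940144
  4_p_x = 0.880915
  5_p_x = 0.820132
  6_p_x = 0.762723
  7_p_x = 0.70323
e_x = 6.0644


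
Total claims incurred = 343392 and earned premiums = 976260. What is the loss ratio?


Loss ratio = claims / premiums
= 343392 / 976260
= 0.3517


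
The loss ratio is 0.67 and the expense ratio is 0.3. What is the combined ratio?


Combined ratio = loss ratio + expense ratio
= 0.67 + 0.3
= 0.97


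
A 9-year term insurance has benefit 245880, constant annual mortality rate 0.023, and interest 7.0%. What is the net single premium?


NSP = benefit * sum_{k=0}^{n-1} k_p_x * q * v^(k+1)
With constant q=0.023, v=0.934579
Sum = 0.138208
NSP = 245880 * 0.138208
= 33982.4611


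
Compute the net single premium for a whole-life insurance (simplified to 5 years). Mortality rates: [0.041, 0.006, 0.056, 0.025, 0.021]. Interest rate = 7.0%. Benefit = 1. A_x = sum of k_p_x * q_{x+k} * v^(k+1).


v = 0.934579
Year 0: k_p_x=1.0, q=0.041, term=0.038318
Year 1: k_p_x=0.959, q=0.006, term=0.005026
Year 2: k_p_x=0.953246, q=0.056, term=0.043575
Year 3: k_p_x=0.899864, q=0.025, term=0.017163
Year 4: k_p_x=0.877368, q=0.021, term=0.013137
A_x = 0.1172


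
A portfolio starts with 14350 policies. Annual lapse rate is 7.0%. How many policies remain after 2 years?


remaining = initial * (1 - lapse)^years
= 14350 * (1 - 0.07)^2
= 14350 * 0.8649
= 12411.315


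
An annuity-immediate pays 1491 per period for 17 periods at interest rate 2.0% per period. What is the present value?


PV = PMT * (1 - (1+i)^(-n)) / i
= 1491 * (1 - (1+0.02)^(-17)) / 0.02
= 1491 * (1 - 0.714163) / 0.02
= 1491 * 14.291872
= 21309.181


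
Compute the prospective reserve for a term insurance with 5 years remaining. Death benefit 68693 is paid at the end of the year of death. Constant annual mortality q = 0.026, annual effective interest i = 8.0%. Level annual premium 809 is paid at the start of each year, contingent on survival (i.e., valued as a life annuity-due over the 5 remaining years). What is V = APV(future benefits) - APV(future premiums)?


v = 1/(1+i) = 0.925926
APV(future benefits) per unit = sum_{k=0}^{4} k_p_x * q * v^(k+1) = 0.09895
APV(future benefits) = 68693 * 0.09895 = 6797.1456
Life annuity-due factor ä_{x:5} = sum_{k=0}^{4} k_p_x * v^k = 4.110215
APV(future premiums) = 809 * 4.110215 = 3325.1636
V = 6797.1456 - 3325.1636
= 3471.982


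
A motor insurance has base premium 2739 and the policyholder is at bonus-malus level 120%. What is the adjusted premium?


adjusted = base * BM_level / 100
= 2739 * 120 / 100
= 2739 * 1.2
= 3286.8


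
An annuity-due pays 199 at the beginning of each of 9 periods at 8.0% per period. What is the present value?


PV_due = PMT * (1-(1+i)^(-n))/i * (1+i)
PV_immediate = 1243.1307
PV_due = 1243.1307 * 1.08
= 1342.5811


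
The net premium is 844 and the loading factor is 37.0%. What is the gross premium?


Gross = net * (1 + loading)
= 844 * (1 + 0.37)
= 844 * 1.37
= 1156.28


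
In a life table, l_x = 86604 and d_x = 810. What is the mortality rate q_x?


q_x = d_x / l_x
= 810 / 86604
= 0.0094


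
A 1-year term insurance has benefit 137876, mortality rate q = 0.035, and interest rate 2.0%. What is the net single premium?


NSP = benefit * q * v
v = 1/(1+i) = 0.980392
NSP = 137876 * 0.035 * 0.980392
= 4731.0392


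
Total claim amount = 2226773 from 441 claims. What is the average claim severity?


severity = total / number
= 2226773 / 441
= 5049.3719


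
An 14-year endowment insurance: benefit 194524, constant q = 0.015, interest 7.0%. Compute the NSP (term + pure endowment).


Term component = 23553.6929
Pure endowment = 14_p_x * v^14 * benefit = 0.809296 * 0.387817 * 194524 = 61053.0733
NSP = 84606.7663


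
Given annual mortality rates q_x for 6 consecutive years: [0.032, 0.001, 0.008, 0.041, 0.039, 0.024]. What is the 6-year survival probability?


p_k = 1 - q_k for each year
Survival = product of (1 - q_k)
= 0.968 * 0.999 * 0.992 * 0.959 * 0.961 * 0.976
= 0.8629


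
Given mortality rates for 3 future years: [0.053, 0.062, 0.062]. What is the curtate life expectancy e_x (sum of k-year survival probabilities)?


e_x = sum_{k=1}^{n} k_p_x
k_p_x values:
  1_p_x = 0.947
  2_p_x = 0.888286
  3_p_x = 0.833212
e_x = 2.6685


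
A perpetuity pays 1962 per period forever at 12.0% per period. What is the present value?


PV = PMT / i
= 1962 / 0.12
= 16350.0


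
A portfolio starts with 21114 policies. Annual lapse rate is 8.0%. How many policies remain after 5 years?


remaining = initial * (1 - lapse)^years
= 21114 * (1 - 0.08)^5
= 21114 * 0.659082
= 13915.8473


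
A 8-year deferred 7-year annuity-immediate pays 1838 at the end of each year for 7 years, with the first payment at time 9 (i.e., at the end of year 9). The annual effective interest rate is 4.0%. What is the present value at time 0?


PV at time 8 of the 7-year annuity-immediate:
a_n = 1838 * (1-(1+0.04)^(-7))/0.04 = 11031.7765
Discount back 8 years to time 0:
PV = 11031.7765 * (1+0.04)^(-8)
= 11031.7765 * 0.73069
= 8060.811


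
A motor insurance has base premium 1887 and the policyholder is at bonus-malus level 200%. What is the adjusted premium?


adjusted = base * BM_level / 100
= 1887 * 200 / 100
= 1887 * 2.0
= 3774.0


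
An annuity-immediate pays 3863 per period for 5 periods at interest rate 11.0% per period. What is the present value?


PV = PMT * (1 - (1+i)^(-n)) / i
= 3863 * (1 - (1+0.11)^(-5)) / 0.11
= 3863 * (1 - 0.593451) / 0.11
= 3863 * 3.695897
= 14277.2502


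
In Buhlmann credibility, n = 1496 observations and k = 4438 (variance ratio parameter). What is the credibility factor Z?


Z = n / (n + k)
= 1496 / (1496 + 4438)
= 1496 / 5934
= 0.2521


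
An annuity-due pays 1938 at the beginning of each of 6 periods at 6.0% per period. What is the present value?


PV_due = PMT * (1-(1+i)^(-n))/i * (1+i)
PV_immediate = 9529.7745
PV_due = 9529.7745 * 1.06
= 10101.561


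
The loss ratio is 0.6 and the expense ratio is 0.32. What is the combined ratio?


Combined ratio = loss ratio + expense ratio
= 0.6 + 0.32
= 0.92


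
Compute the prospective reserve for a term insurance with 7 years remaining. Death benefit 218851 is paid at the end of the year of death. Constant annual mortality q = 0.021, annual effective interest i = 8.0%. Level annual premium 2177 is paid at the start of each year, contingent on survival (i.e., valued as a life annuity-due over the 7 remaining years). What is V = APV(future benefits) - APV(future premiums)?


v = 1/(1+i) = 0.925926
APV(future benefits) per unit = sum_{k=0}^{6} k_p_x * q * v^(k+1) = 0.10335
APV(future benefits) = 218851 * 0.10335 = 22618.2468
Life annuity-due factor ä_{x:7} = sum_{k=0}^{6} k_p_x * v^k = 5.315142
APV(future premiums) = 2177 * 5.315142 = 11571.0639
V = 22618.2468 - 11571.0639
= 11047.1829


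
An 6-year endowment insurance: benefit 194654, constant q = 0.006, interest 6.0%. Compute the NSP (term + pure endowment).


Term component = 5663.3766
Pure endowment = 6_p_x * v^6 * benefit = 0.964536 * 0.704961 * 194654 = 132356.8575
NSP = 138020.2341


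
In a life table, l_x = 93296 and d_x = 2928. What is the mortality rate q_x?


q_x = d_x / l_x
= 2928 / 93296
= 0.0314


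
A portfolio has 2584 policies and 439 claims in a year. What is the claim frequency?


frequency = claims / policies
= 439 / 2584
= 0.1699


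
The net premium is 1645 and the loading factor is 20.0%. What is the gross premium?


Gross = net * (1 + loading)
= 1645 * (1 + 0.2)
= 1645 * 1.2
= 1974.0


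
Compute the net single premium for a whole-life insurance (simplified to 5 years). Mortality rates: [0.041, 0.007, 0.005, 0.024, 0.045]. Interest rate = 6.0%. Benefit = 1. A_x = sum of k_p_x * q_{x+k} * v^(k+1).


v = 0.943396
Year 0: k_p_x=1.0, q=0.041, term=0.038679
Year 1: k_p_x=0.959, q=0.007, term=0.005975
Year 2: k_p_x=0.952287, q=0.005, term=0.003998
Year 3: k_p_x=0.947526, q=0.024, term=0.018013
Year 4: k_p_x=0.924785, q=0.045, term=0.031097
A_x = 0.0978


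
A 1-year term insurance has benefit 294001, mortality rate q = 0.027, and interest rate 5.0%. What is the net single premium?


NSP = benefit * q * v
v = 1/(1+i) = 0.952381
NSP = 294001 * 0.027 * 0.952381
= 7560.0257


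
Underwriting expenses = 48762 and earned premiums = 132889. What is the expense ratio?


Expense ratio = expenses / premiums
= 48762 / 132889
= 0.3669


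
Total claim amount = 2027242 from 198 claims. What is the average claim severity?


severity = total / number
= 2027242 / 198
= 10238.596


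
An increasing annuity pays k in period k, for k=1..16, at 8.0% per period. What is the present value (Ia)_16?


(Ia)_n = sum_{k=1}^{n} k * v^k, v = 1/(1+i)
v = 0.925926
Sum computed term by term:
(Ia)_16 = 61.1154


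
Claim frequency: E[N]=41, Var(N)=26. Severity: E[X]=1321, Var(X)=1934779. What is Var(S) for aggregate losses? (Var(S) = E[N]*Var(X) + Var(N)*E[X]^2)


Var(S) = E[N]*Var(X) + Var(N)*E[X]^2
= 41*1934779 + 26*1321^2
= 79325939 + 45371066
= 1.2470e+08


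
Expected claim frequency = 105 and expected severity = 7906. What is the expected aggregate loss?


E[S] = E[N] * E[X]
= 105 * 7906
= 830130


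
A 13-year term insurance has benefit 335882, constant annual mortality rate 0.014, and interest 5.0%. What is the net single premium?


NSP = benefit * sum_{k=0}^{n-1} k_p_x * q * v^(k+1)
With constant q=0.014, v=0.952381
Sum = 0.12217
NSP = 335882 * 0.12217
= 41034.7139


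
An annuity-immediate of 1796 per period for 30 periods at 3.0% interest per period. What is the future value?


FV = PMT * ((1+i)^n - 1) / i
= 1796 * ((1.03)^30 - 1) / 0.03
= 1796 * (2.427262 - 1) / 0.03
= 85445.4466


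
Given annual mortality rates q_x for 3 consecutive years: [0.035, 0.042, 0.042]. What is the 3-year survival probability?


p_k = 1 - q_k for each year
Survival = product of (1 - q_k)
= 0.965 * 0.958 * 0.958
= 0.8856


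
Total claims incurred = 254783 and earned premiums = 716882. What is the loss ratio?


Loss ratio = claims / premiums
= 254783 / 716882
= 0.3554


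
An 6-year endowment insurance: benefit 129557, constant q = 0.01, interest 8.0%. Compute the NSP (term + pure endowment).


Term component = 5854.6492
Pure endowment = 6_p_x * v^6 * benefit = 0.94148 * 0.63017 * 129557 = 76865.1568
NSP = 82719.8061


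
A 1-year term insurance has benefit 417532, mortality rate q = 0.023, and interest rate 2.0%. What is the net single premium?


NSP = benefit * q * v
v = 1/(1+i) = 0.980392
NSP = 417532 * 0.023 * 0.980392
= 9414.9373


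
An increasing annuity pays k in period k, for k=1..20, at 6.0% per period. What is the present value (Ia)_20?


(Ia)_n = sum_{k=1}^{n} k * v^k, v = 1/(1+i)
v = 0.943396
Sum computed term by term:
(Ia)_20 = 98.7004


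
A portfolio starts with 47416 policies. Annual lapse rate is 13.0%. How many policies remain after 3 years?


remaining = initial * (1 - lapse)^years
= 47416 * (1 - 0.13)^3
= 47416 * 0.658503
= 31223.5782


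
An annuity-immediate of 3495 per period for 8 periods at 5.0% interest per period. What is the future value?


FV = PMT * ((1+i)^n - 1) / i
= 3495 * ((1.05)^8 - 1) / 0.05
= 3495 * (1.477455 - 1) / 0.05
= 33374.1355


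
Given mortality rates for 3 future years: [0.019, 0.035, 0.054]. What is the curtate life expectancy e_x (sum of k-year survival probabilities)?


e_x = sum_{k=1}^{n} k_p_x
k_p_x values:
  1_p_x = 0.981
  2_p_x = 0.946665
  3_p_x = 0.895545
e_x = 2.8232


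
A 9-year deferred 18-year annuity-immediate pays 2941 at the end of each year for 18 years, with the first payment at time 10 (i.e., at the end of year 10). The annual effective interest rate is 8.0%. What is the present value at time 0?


PV at time 9 of the 18-year annuity-immediate:
a_n = 2941 * (1-(1+0.08)^(-18))/0.08 = 27562.7201
Discount back 9 years to time 0:
PV = 27562.7201 * (1+0.08)^(-9)
= 27562.7201 * 0.500249
= 13788.2222


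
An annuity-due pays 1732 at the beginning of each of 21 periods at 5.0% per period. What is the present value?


PV_due = PMT * (1-(1+i)^(-n))/i * (1+i)
PV_immediate = 22206.2365
PV_due = 22206.2365 * 1.05
= 23316.5483


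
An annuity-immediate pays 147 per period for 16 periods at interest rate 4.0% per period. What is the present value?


PV = PMT * (1 - (1+i)^(-n)) / i
= 147 * (1 - (1+0.04)^(-16)) / 0.04
= 147 * (1 - 0.533908) / 0.04
= 147 * 11.652296
= 1712.8875


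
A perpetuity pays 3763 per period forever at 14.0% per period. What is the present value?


PV = PMT / i
= 3763 / 0.14
= 26878.5714


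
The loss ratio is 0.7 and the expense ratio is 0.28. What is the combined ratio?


Combined ratio = loss ratio + expense ratio
= 0.7 + 0.28
= 0.98


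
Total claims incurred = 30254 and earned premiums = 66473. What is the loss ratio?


Loss ratio = claims / premiums
= 30254 / 66473
= 0.4551


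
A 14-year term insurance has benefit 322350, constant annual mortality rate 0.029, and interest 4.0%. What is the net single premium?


NSP = benefit * sum_{k=0}^{n-1} k_p_x * q * v^(k+1)
With constant q=0.029, v=0.961538
Sum = 0.25954
NSP = 322350 * 0.25954
= 83662.6253


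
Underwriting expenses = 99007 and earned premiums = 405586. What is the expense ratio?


Expense ratio = expenses / premiums
= 99007 / 405586
= 0.2441


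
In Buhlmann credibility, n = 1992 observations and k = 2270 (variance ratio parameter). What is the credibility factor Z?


Z = n / (n + k)
= 1992 / (1992 + 2270)
= 1992 / 4262
= 0.4674


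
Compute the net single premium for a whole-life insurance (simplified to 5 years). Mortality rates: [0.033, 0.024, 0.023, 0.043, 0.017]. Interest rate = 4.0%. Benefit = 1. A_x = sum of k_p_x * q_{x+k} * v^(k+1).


v = 0.961538
Year 0: k_p_x=1.0, q=0.033, term=0.031731
Year 1: k_p_x=0.967, q=0.024, term=0.021457
Year 2: k_p_x=0.943792, q=0.023, term=0.019298
Year 3: k_p_x=0.922085, q=0.043, term=0.033893
Year 4: k_p_x=0.882435, q=0.017, term=0.01233
A_x = 0.1187


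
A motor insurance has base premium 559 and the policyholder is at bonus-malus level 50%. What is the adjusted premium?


adjusted = base * BM_level / 100
= 559 * 50 / 100
= 559 * 0.5
= 279.5


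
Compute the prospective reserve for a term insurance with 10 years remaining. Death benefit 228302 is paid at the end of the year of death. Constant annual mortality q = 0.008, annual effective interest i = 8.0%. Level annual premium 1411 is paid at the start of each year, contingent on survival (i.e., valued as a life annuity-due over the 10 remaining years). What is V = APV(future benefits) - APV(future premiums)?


v = 1/(1+i) = 0.925926
APV(future benefits) per unit = sum_{k=0}^{9} k_p_x * q * v^(k+1) = 0.052051
APV(future benefits) = 228302 * 0.052051 = 11883.2448
Life annuity-due factor ä_{x:10} = sum_{k=0}^{9} k_p_x * v^k = 7.026824
APV(future premiums) = 1411 * 7.026824 = 9914.8492
V = 11883.2448 - 9914.8492
= 1968.3957


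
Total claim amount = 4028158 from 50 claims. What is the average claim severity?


severity = total / number
= 4028158 / 50
= 80563.16


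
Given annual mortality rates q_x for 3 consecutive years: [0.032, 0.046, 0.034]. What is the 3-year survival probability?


p_k = 1 - q_k for each year
Survival = product of (1 - q_k)
= 0.968 * 0.954 * 0.966
= 0.8921


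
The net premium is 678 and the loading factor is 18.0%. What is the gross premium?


Gross = net * (1 + loading)
= 678 * (1 + 0.18)
= 678 * 1.18
= 800.04


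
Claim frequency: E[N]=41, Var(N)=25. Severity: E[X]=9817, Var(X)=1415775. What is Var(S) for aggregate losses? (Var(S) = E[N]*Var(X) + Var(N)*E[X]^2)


Var(S) = E[N]*Var(X) + Var(N)*E[X]^2
= 41*1415775 + 25*9817^2
= 58046775 + 2409337225
= 2.4674e+09


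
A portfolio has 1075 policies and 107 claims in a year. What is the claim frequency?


frequency = claims / policies
= 107 / 1075
= 0.0995


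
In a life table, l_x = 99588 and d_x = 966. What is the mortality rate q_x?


q_x = d_x / l_x
= 966 / 99588
= 0.0097


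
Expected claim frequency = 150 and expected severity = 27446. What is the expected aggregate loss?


E[S] = E[N] * E[X]
= 150 * 27446
= 4.1169e+06


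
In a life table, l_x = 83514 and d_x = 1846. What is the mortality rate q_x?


q_x = d_x / l_x
= 1846 / 83514
= 0.0221


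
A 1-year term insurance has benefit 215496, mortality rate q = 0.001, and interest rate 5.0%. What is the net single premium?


NSP = benefit * q * v
v = 1/(1+i) = 0.952381
NSP = 215496 * 0.001 * 0.952381
= 205.2343


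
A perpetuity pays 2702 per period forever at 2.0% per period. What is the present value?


PV = PMT / i
= 2702 / 0.02
= 135100.0


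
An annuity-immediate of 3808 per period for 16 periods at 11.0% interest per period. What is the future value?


FV = PMT * ((1+i)^n - 1) / i
= 3808 * ((1.11)^16 - 1) / 0.11
= 3808 * (5.310894 - 1) / 0.11
= 149235.3238


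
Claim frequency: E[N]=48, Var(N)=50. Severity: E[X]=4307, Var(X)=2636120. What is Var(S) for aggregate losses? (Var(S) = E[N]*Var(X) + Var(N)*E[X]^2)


Var(S) = E[N]*Var(X) + Var(N)*E[X]^2
= 48*2636120 + 50*4307^2
= 126533760 + 927512450
= 1.0540e+09


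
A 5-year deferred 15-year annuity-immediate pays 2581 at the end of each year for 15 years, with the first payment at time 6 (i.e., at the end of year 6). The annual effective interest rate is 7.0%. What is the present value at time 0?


PV at time 5 of the 15-year annuity-immediate:
a_n = 2581 * (1-(1+0.07)^(-15))/0.07 = 23507.526
Discount back 5 years to time 0:
PV = 23507.526 * (1+0.07)^(-5)
= 23507.526 * 0.712986
= 16760.5412


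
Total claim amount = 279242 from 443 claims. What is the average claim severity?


severity = total / number
= 279242 / 443
= 630.3431


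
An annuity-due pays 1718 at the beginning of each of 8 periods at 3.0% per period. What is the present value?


PV_due = PMT * (1-(1+i)^(-n))/i * (1+i)
PV_immediate = 12059.8312
PV_due = 12059.8312 * 1.03
= 12421.6261


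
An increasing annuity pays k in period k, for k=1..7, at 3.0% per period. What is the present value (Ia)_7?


(Ia)_n = sum_{k=1}^{n} k * v^k, v = 1/(1+i)
v = 0.970874
Sum computed term by term:
(Ia)_7 = 24.185


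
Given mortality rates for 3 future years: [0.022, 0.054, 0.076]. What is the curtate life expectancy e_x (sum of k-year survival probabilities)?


e_x = sum_{k=1}^{n} k_p_x
k_p_x values:
  1_p_x = 0.978
  2_p_x = 0.925188
  3_p_x = 0.854874
e_x = 2.7581


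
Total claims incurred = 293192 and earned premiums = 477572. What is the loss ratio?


Loss ratio = claims / premiums
= 293192 / 477572
= 0.6139


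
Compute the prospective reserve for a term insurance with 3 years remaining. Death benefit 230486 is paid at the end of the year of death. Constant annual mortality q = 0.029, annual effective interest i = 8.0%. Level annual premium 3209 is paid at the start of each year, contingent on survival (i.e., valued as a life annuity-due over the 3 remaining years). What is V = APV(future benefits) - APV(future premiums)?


v = 1/(1+i) = 0.925926
APV(future benefits) per unit = sum_{k=0}^{2} k_p_x * q * v^(k+1) = 0.072699
APV(future benefits) = 230486 * 0.072699 = 16756.0846
Life annuity-due factor ä_{x:3} = sum_{k=0}^{2} k_p_x * v^k = 2.707408
APV(future premiums) = 3209 * 2.707408 = 8688.0731
V = 16756.0846 - 8688.0731
= 8068.0115


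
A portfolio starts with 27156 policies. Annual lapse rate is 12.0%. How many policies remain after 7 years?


remaining = initial * (1 - lapse)^years
= 27156 * (1 - 0.12)^7
= 27156 * 0.408676
= 11097.9945


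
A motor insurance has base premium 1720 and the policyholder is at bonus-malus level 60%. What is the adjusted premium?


adjusted = base * BM_level / 100
= 1720 * 60 / 100
= 1720 * 0.6
= 1032.0


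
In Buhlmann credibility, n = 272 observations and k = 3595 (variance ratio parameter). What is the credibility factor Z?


Z = n / (n + k)
= 272 / (272 + 3595)
= 272 / 3867
= 0.0703


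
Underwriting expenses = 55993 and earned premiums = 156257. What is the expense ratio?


Expense ratio = expenses / premiums
= 55993 / 156257
= 0.3583


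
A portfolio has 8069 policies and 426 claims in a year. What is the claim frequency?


frequency = claims / policies
= 426 / 8069
= 0.0528


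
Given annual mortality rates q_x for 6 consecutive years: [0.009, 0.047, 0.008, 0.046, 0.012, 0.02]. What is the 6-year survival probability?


p_k = 1 - q_k for each year
Survival = product of (1 - q_k)
= 0.991 * 0.953 * 0.992 * 0.954 * 0.988 * 0.98
= 0.8654


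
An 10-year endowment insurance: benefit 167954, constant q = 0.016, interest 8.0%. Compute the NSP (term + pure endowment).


Term component = 16957.8366
Pure endowment = 10_p_x * v^10 * benefit = 0.851042 * 0.463193 * 167954 = 66206.9804
NSP = 83164.817


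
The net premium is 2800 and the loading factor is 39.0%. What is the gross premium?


Gross = net * (1 + loading)
= 2800 * (1 + 0.39)
= 2800 * 1.39
= 3892.0


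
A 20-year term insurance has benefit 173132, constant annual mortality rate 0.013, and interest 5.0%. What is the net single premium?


NSP = benefit * sum_{k=0}^{n-1} k_p_x * q * v^(k+1)
With constant q=0.013, v=0.952381
Sum = 0.146486
NSP = 173132 * 0.146486
= 25361.4165


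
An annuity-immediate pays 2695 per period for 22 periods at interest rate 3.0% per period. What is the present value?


PV = PMT * (1 - (1+i)^(-n)) / i
= 2695 * (1 - (1+0.03)^(-22)) / 0.03
= 2695 * (1 - 0.521893) / 0.03
= 2695 * 15.936917
= 42949.9903


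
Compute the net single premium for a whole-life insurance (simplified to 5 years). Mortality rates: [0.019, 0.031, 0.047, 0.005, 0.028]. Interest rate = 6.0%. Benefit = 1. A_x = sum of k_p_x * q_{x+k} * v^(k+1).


v = 0.943396
Year 0: k_p_x=1.0, q=0.019, term=0.017925
Year 1: k_p_x=0.981, q=0.031, term=0.027066
Year 2: k_p_x=0.950589, q=0.047, term=0.037512
Year 3: k_p_x=0.905911, q=0.005, term=0.003588
Year 4: k_p_x=0.901382, q=0.028, term=0.01886
A_x = 0.105
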